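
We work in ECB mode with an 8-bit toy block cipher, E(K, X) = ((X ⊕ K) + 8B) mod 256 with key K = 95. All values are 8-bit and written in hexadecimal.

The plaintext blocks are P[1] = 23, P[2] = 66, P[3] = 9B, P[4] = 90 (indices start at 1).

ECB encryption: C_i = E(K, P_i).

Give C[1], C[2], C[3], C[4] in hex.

C[1]: E(K, 23) = 41.
C[2]: E(K, 66) = 7E.
C[3]: E(K, 9B) = 99.
C[4]: E(K, 90) = 90.

C[1] = 41, C[2] = 7E, C[3] = 99, C[4] = 90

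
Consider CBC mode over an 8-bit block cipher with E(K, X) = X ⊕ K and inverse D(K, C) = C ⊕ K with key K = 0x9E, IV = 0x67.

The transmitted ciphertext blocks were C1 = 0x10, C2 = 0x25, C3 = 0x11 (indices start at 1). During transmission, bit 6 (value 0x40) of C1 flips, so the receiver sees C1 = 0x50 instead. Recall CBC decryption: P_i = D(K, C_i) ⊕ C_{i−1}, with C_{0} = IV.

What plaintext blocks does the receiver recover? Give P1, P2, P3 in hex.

P1 = 0xA9, P2 = 0xEB, P3 = 0xAA

Only C1 changed, to 0x50. In CBC, a change in C_i garbles P_i and flips the same bit in P_{i+1}. Decrypting the received ciphertext:
P1: D(K, 0x50) = 0xCE; 0xCE ⊕ 0x67 = 0xA9.
P2: D(K, 0x25) = 0xBB; 0xBB ⊕ 0x50 = 0xEB.
P3: D(K, 0x11) = 0x8F; 0x8F ⊕ 0x25 = 0xAA.
Blocks that differ from the original plaintext: P1, P2.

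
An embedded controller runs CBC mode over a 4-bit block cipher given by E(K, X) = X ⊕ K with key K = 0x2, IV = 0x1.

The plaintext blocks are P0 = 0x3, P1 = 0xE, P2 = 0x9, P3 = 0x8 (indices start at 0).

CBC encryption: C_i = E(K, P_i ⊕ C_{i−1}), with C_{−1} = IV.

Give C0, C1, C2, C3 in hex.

C0 = 0x0, C1 = 0xC, C2 = 0x7, C3 = 0xD

C0: P0 ⊕ 0x1 = 0x2; E(K, 0x2) = 0x0.
C1: P1 ⊕ 0x0 = 0xE; E(K, 0xE) = 0xC.
C2: P2 ⊕ 0xC = 0x5; E(K, 0x5) = 0x7.
C3: P3 ⊕ 0x7 = 0xF; E(K, 0xF) = 0xD.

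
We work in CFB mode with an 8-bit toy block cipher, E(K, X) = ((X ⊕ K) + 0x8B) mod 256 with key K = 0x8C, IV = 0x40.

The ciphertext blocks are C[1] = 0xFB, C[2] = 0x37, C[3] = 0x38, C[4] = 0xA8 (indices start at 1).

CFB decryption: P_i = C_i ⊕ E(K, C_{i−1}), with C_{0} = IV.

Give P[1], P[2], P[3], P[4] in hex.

P[1]: E(K, 0x40) = 0x57; 0xFB ⊕ 0x57 = 0xAC.
P[2]: E(K, 0xFB) = 0x02; 0x37 ⊕ 0x02 = 0x35.
P[3]: E(K, 0x37) = 0x46; 0x38 ⊕ 0x46 = 0x7E.
P[4]: E(K, 0x38) = 0x3F; 0xA8 ⊕ 0x3F = 0x97.

P[1] = 0xAC, P[2] = 0x35, P[3] = 0x7E, P[4] = 0x97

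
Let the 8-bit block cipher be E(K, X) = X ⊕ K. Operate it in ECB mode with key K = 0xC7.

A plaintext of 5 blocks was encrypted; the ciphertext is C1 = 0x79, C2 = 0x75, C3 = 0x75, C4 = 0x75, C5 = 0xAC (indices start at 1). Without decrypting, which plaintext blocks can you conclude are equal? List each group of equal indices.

P2 = P3 = P4

ECB encrypts each block independently with the same key, so equal ciphertext blocks imply equal plaintext blocks.
C2 = C3 = C4 = 0x75, so P2 = P3 = P4.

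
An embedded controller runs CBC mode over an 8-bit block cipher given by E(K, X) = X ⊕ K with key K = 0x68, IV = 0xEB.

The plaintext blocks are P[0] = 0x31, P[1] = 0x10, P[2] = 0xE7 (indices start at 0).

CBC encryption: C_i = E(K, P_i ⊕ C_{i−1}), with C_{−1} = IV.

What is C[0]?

C[0]: P[0] ⊕ 0xEB = 0xDA; E(K, 0xDA) = 0xB2.

C[0] = 0xB2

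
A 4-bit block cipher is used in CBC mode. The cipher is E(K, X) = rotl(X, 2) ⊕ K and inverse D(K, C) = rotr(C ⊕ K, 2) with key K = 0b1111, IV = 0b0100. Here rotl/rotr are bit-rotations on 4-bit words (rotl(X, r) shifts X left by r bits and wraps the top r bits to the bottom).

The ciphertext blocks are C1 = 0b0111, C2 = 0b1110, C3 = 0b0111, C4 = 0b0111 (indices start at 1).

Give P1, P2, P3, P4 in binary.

P1 = 0b0110, P2 = 0b0011, P3 = 0b1100, P4 = 0b0101

CBC decryption: P_i = D(K, C_i) ⊕ C_{i−1}, with C_{0} = IV.
P1: D(K, 0b0111) = 0b0010; 0b0010 ⊕ 0b0100 = 0b0110.
P2: D(K, 0b1110) = 0b0100; 0b0100 ⊕ 0b0111 = 0b0011.
P3: D(K, 0b0111) = 0b0010; 0b0010 ⊕ 0b1110 = 0b1100.
P4: D(K, 0b0111) = 0b0010; 0b0010 ⊕ 0b0111 = 0b0101.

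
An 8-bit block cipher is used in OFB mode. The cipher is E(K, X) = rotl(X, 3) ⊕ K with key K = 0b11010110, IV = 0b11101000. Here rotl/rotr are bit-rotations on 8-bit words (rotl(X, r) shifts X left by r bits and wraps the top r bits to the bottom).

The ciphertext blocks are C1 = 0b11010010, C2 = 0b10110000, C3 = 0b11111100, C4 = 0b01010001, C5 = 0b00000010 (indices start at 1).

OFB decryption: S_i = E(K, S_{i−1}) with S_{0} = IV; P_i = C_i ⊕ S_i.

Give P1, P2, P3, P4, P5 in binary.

P1 = 0b01000011, P2 = 0b11101010, P3 = 0b11111000, P4 = 0b10100111, P5 = 0b01100011

P1: S = E(K, 0b11101000) = 0b10010001; 0b11010010 ⊕ 0b10010001 = 0b01000011.
P2: S = E(K, 0b10010001) = 0b01011010; 0b10110000 ⊕ 0b01011010 = 0b11101010.
P3: S = E(K, 0b01011010) = 0b00000100; 0b11111100 ⊕ 0b00000100 = 0b11111000.
P4: S = E(K, 0b00000100) = 0b11110110; 0b01010001 ⊕ 0b11110110 = 0b10100111.
P5: S = E(K, 0b11110110) = 0b01100001; 0b00000010 ⊕ 0b01100001 = 0b01100011.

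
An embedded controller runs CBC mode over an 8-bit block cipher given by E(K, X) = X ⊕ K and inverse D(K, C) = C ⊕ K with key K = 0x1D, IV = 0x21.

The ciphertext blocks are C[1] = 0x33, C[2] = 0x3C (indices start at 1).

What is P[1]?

P[1] = 0x0F

CBC decryption: P_i = D(K, C_i) ⊕ C_{i−1}, with C_{0} = IV.
P[1]: D(K, 0x33) = 0x2E; 0x2E ⊕ 0x21 = 0x0F.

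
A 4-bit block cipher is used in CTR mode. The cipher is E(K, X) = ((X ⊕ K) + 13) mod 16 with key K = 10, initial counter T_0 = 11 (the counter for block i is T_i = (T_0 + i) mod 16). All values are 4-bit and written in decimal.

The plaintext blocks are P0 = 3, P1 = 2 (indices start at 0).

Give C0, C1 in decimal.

CTR encryption: S_i = E(K, T_i) where T_i is the counter for block i; C_i = P_i ⊕ S_i.
C0: T = 11, S = E(K, T) = 14; 3 ⊕ 14 = 13.
C1: T = 12, S = E(K, T) = 3; 2 ⊕ 3 = 1.

C0 = 13, C1 = 1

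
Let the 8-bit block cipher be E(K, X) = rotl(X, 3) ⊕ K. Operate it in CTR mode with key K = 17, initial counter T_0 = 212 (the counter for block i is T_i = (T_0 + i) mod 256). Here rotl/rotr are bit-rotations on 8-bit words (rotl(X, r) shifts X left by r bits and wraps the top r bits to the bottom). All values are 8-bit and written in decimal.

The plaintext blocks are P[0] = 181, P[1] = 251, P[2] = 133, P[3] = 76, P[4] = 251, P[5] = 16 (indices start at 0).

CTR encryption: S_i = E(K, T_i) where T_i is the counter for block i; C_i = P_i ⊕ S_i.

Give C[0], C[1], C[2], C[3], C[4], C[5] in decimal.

C[0]: T = 212, S = E(K, T) = 183; 181 ⊕ 183 = 2.
C[1]: T = 213, S = E(K, T) = 191; 251 ⊕ 191 = 68.
C[2]: T = 214, S = E(K, T) = 167; 133 ⊕ 167 = 34.
C[3]: T = 215, S = E(K, T) = 175; 76 ⊕ 175 = 227.
C[4]: T = 216, S = E(K, T) = 215; 251 ⊕ 215 = 44.
C[5]: T = 217, S = E(K, T) = 223; 16 ⊕ 223 = 207.

C[0] = 2, C[1] = 68, C[2] = 34, C[3] = 227, C[4] = 44, C[5] = 207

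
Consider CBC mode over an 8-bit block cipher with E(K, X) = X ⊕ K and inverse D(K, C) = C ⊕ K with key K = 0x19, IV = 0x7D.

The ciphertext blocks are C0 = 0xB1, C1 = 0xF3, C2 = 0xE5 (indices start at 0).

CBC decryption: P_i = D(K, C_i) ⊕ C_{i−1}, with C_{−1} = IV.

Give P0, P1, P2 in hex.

P0 = 0xD5, P1 = 0x5B, P2 = 0x0F

P0: D(K, 0xB1) = 0xA8; 0xA8 ⊕ 0x7D = 0xD5.
P1: D(K, 0xF3) = 0xEA; 0xEA ⊕ 0xB1 = 0x5B.
P2: D(K, 0xE5) = 0xFC; 0xFC ⊕ 0xF3 = 0x0F.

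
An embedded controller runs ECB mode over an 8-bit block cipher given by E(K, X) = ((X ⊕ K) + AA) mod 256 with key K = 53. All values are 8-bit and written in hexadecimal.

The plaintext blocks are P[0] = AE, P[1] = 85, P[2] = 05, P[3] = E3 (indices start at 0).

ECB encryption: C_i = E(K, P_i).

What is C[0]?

C[0]: E(K, AE) = A7.

C[0] = A7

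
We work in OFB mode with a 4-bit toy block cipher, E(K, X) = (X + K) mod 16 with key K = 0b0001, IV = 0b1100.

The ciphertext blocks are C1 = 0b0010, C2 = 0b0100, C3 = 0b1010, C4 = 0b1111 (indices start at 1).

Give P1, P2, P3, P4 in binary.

OFB decryption: S_i = E(K, S_{i−1}) with S_{0} = IV; P_i = C_i ⊕ S_i.
P1: S = E(K, 0b1100) = 0b1101; 0b0010 ⊕ 0b1101 = 0b1111.
P2: S = E(K, 0b1101) = 0b1110; 0b0100 ⊕ 0b1110 = 0b1010.
P3: S = E(K, 0b1110) = 0b1111; 0b1010 ⊕ 0b1111 = 0b0101.
P4: S = E(K, 0b1111) = 0b0000; 0b1111 ⊕ 0b0000 = 0b1111.

P1 = 0b1111, P2 = 0b1010, P3 = 0b0101, P4 = 0b1111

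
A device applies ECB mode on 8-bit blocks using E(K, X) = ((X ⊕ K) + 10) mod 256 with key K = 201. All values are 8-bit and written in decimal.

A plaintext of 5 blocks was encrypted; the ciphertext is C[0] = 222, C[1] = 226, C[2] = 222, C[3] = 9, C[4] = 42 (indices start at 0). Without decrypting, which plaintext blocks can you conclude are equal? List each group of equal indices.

P[0] = P[2]

ECB encrypts each block independently with the same key, so equal ciphertext blocks imply equal plaintext blocks.
C[0] = C[2] = 222, so P[0] = P[2].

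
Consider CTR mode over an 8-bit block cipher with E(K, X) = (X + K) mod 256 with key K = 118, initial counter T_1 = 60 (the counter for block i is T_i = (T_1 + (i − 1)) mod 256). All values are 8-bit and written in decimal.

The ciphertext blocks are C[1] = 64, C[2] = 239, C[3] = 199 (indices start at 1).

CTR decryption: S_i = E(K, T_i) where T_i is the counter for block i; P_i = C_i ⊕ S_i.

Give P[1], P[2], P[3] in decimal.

P[1] = 242, P[2] = 92, P[3] = 115

P[1]: T = 60, S = E(K, T) = 178; 64 ⊕ 178 = 242.
P[2]: T = 61, S = E(K, T) = 179; 239 ⊕ 179 = 92.
P[3]: T = 62, S = E(K, T) = 180; 199 ⊕ 180 = 115.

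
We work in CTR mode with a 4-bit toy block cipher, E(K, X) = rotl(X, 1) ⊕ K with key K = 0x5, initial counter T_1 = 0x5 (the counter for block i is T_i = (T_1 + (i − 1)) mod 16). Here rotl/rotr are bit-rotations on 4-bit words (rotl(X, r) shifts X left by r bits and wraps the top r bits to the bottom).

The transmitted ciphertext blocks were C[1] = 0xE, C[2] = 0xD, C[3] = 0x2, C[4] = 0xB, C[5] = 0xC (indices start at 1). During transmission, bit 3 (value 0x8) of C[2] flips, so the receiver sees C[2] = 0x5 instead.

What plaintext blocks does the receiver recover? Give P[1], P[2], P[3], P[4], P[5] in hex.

CTR decryption: S_i = E(K, T_i) where T_i is the counter for block i; P_i = C_i ⊕ S_i.
Only C[2] changed, to 0x5. In CTR, a change in C_i flips the same bit in P_i only; the keystream is unaffected. Decrypting the received ciphertext:
P[1]: T = 0x5, S = E(K, T) = 0xF; 0xE ⊕ 0xF = 0x1.
P[2]: T = 0x6, S = E(K, T) = 0x9; 0x5 ⊕ 0x9 = 0xC.
P[3]: T = 0x7, S = E(K, T) = 0xB; 0x2 ⊕ 0xB = 0x9.
P[4]: T = 0x8, S = E(K, T) = 0x4; 0xB ⊕ 0x4 = 0xF.
P[5]: T = 0x9, S = E(K, T) = 0x6; 0xC ⊕ 0x6 = 0xA.
Blocks that differ from the original plaintext: P[2].

P[1] = 0x1, P[2] = 0xC, P[3] = 0x9, P[4] = 0xF, P[5] = 0xA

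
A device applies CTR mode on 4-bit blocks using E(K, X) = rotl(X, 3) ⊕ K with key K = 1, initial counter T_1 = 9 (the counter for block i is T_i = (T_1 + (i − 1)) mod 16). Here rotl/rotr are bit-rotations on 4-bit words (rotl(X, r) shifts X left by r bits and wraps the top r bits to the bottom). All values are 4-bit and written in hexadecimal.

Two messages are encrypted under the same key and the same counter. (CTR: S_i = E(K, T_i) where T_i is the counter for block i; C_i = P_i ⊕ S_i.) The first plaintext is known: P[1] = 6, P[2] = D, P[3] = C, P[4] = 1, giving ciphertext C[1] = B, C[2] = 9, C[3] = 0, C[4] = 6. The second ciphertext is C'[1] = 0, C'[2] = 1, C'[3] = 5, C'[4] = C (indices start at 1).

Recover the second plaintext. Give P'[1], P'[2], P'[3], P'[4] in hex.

In CTR with a reused counter, both messages share the same keystream S_i, so C_i ⊕ C'_i = P_i ⊕ P'_i and thus P'_i = P_i ⊕ C_i ⊕ C'_i.
P'[1]: 6 ⊕ B ⊕ 0 = D.
P'[2]: D ⊕ 9 ⊕ 1 = 5.
P'[3]: C ⊕ 0 ⊕ 5 = 9.
P'[4]: 1 ⊕ 6 ⊕ C = B.

P'[1] = D, P'[2] = 5, P'[3] = 9, P'[4] = B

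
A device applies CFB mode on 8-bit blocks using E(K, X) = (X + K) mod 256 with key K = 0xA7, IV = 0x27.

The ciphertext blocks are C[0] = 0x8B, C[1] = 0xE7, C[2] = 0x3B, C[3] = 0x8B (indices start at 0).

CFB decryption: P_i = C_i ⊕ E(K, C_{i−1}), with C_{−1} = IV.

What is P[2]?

P[2] = 0xB5

P[2]: E(K, 0xE7) = 0x8E; 0x3B ⊕ 0x8E = 0xB5.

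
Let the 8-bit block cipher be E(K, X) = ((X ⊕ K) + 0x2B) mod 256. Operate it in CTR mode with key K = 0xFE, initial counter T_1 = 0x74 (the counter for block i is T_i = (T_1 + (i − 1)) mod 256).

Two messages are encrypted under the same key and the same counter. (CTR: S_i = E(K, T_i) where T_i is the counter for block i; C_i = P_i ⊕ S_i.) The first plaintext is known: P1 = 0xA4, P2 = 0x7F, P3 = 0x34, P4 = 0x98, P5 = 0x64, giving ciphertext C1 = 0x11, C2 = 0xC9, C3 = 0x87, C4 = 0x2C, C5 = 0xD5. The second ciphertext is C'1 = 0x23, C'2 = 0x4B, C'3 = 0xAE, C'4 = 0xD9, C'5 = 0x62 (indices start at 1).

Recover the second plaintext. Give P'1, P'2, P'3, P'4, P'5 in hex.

In CTR with a reused counter, both messages share the same keystream S_i, so C_i ⊕ C'_i = P_i ⊕ P'_i and thus P'_i = P_i ⊕ C_i ⊕ C'_i.
P'1: 0xA4 ⊕ 0x11 ⊕ 0x23 = 0x96.
P'2: 0x7F ⊕ 0xC9 ⊕ 0x4B = 0xFD.
P'3: 0x34 ⊕ 0x87 ⊕ 0xAE = 0x1D.
P'4: 0x98 ⊕ 0x2C ⊕ 0xD9 = 0x6D.
P'5: 0x64 ⊕ 0xD5 ⊕ 0x62 = 0xD3.

P'1 = 0x96, P'2 = 0xFD, P'3 = 0x1D, P'4 = 0x6D, P'5 = 0xD3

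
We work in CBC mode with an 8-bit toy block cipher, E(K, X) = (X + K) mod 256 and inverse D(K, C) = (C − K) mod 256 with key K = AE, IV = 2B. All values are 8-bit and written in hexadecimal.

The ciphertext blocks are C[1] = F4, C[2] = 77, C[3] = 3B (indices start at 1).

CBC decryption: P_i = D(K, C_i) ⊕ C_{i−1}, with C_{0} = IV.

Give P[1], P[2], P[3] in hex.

P[1] = 6D, P[2] = 3D, P[3] = FA

P[1]: D(K, F4) = 46; 46 ⊕ 2B = 6D.
P[2]: D(K, 77) = C9; C9 ⊕ F4 = 3D.
P[3]: D(K, 3B) = 8D; 8D ⊕ 77 = FA.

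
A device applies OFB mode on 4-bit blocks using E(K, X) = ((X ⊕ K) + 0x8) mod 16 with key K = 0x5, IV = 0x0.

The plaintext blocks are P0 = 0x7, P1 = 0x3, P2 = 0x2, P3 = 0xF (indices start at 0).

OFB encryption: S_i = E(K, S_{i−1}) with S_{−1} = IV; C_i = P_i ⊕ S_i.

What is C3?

C0: S = E(K, 0x0) = 0xD; 0x7 ⊕ 0xD = 0xA.
C1: S = E(K, 0xD) = 0x0; 0x3 ⊕ 0x0 = 0x3.
C2: S = E(K, 0x0) = 0xD; 0x2 ⊕ 0xD = 0xF.
C3: S = E(K, 0xD) = 0x0; 0xF ⊕ 0x0 = 0xF.

C3 = 0xF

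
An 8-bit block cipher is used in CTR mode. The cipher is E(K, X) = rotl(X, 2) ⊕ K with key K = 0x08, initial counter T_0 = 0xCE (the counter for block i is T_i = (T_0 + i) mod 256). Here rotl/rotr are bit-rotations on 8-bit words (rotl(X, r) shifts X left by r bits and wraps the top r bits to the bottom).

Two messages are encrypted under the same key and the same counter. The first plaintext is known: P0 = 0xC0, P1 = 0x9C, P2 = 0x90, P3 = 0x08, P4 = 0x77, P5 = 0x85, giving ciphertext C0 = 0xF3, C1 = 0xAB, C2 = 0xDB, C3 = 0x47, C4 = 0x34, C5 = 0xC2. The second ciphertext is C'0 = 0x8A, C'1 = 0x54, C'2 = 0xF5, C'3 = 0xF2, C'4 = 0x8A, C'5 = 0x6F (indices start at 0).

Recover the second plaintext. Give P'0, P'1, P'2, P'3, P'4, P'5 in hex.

P'0 = 0xB9, P'1 = 0x63, P'2 = 0xBE, P'3 = 0xBD, P'4 = 0xC9, P'5 = 0x28

In CTR with a reused counter, both messages share the same keystream S_i, so C_i ⊕ C'_i = P_i ⊕ P'_i and thus P'_i = P_i ⊕ C_i ⊕ C'_i.
P'0: 0xC0 ⊕ 0xF3 ⊕ 0x8A = 0xB9.
P'1: 0x9C ⊕ 0xAB ⊕ 0x54 = 0x63.
P'2: 0x90 ⊕ 0xDB ⊕ 0xF5 = 0xBE.
P'3: 0x08 ⊕ 0x47 ⊕ 0xF2 = 0xBD.
P'4: 0x77 ⊕ 0x34 ⊕ 0x8A = 0xC9.
P'5: 0x85 ⊕ 0xC2 ⊕ 0x6F = 0x28.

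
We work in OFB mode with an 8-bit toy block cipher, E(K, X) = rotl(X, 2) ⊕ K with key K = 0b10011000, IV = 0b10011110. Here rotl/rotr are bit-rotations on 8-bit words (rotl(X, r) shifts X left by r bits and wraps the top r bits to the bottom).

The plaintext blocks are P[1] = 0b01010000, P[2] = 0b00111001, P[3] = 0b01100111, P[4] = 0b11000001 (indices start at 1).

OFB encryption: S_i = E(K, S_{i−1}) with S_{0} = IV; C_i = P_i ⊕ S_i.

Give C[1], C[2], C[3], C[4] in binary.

C[1] = 0b10110010, C[2] = 0b00101010, C[3] = 0b10110011, C[4] = 0b00001010

C[1]: S = E(K, 0b10011110) = 0b11100010; 0b01010000 ⊕ 0b11100010 = 0b10110010.
C[2]: S = E(K, 0b11100010) = 0b00010011; 0b00111001 ⊕ 0b00010011 = 0b00101010.
C[3]: S = E(K, 0b00010011) = 0b11010100; 0b01100111 ⊕ 0b11010100 = 0b10110011.
C[4]: S = E(K, 0b11010100) = 0b11001011; 0b11000001 ⊕ 0b11001011 = 0b00001010.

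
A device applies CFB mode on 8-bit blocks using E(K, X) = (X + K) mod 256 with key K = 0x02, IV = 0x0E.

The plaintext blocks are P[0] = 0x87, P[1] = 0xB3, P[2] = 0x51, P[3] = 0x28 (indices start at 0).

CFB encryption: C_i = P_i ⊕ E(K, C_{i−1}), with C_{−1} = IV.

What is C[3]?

C[3] = 0x57

C[0]: E(K, 0x0E) = 0x10; 0x87 ⊕ 0x10 = 0x97.
C[1]: E(K, 0x97) = 0x99; 0xB3 ⊕ 0x99 = 0x2A.
C[2]: E(K, 0x2A) = 0x2C; 0x51 ⊕ 0x2C = 0x7D.
C[3]: E(K, 0x7D) = 0x7F; 0x28 ⊕ 0x7F = 0x57.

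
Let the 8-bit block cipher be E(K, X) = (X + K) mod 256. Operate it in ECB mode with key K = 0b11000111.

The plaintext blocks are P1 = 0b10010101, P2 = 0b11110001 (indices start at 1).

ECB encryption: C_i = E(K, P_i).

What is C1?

C1 = 0b01011100

C1: E(K, 0b10010101) = 0b01011100.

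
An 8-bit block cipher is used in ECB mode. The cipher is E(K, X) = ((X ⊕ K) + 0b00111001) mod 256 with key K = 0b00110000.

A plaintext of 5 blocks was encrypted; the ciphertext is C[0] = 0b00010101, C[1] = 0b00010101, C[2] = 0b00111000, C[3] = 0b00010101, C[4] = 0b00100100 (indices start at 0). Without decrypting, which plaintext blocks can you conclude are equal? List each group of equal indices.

P[0] = P[1] = P[3]

ECB encrypts each block independently with the same key, so equal ciphertext blocks imply equal plaintext blocks.
C[0] = C[1] = C[3] = 0b00010101, so P[0] = P[1] = P[3].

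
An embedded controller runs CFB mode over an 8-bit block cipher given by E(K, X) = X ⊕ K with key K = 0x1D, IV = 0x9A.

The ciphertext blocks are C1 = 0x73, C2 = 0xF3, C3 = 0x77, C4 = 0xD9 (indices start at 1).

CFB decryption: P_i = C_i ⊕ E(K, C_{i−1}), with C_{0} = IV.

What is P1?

P1 = 0xF4

P1: E(K, 0x9A) = 0x87; 0x73 ⊕ 0x87 = 0xF4.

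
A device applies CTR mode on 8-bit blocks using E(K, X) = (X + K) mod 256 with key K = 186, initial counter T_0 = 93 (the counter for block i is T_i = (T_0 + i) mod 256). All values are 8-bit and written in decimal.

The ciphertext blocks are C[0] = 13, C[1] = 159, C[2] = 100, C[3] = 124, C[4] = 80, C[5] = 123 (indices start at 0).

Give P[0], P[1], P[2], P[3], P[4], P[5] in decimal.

CTR decryption: S_i = E(K, T_i) where T_i is the counter for block i; P_i = C_i ⊕ S_i.
P[0]: T = 93, S = E(K, T) = 23; 13 ⊕ 23 = 26.
P[1]: T = 94, S = E(K, T) = 24; 159 ⊕ 24 = 135.
P[2]: T = 95, S = E(K, T) = 25; 100 ⊕ 25 = 125.
P[3]: T = 96, S = E(K, T) = 26; 124 ⊕ 26 = 102.
P[4]: T = 97, S = E(K, T) = 27; 80 ⊕ 27 = 75.
P[5]: T = 98, S = E(K, T) = 28; 123 ⊕ 28 = 103.

P[0] = 26, P[1] = 135, P[2] = 125, P[3] = 102, P[4] = 75, P[5] = 103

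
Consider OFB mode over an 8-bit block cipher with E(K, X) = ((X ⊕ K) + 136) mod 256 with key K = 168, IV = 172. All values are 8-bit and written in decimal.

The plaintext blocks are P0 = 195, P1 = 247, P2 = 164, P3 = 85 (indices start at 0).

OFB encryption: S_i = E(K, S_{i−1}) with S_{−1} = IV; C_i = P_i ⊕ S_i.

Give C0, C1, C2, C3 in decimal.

C0: S = E(K, 172) = 140; 195 ⊕ 140 = 79.
C1: S = E(K, 140) = 172; 247 ⊕ 172 = 91.
C2: S = E(K, 172) = 140; 164 ⊕ 140 = 40.
C3: S = E(K, 140) = 172; 85 ⊕ 172 = 249.

C0 = 79, C1 = 91, C2 = 40, C3 = 249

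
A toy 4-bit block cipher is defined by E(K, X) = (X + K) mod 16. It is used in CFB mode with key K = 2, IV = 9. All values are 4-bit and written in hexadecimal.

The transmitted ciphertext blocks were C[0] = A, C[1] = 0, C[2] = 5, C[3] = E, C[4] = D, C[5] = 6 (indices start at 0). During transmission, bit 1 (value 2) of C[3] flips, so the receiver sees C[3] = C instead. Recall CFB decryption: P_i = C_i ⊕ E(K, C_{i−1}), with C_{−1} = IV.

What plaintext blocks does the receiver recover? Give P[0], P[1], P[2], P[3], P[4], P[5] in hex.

Only C[3] changed, to C. In CFB, a change in C_i flips the same bit in P_i and garbles P_{i+1}. Decrypting the received ciphertext:
P[0]: E(K, 9) = B; A ⊕ B = 1.
P[1]: E(K, A) = C; 0 ⊕ C = C.
P[2]: E(K, 0) = 2; 5 ⊕ 2 = 7.
P[3]: E(K, 5) = 7; C ⊕ 7 = B.
P[4]: E(K, C) = E; D ⊕ E = 3.
P[5]: E(K, D) = F; 6 ⊕ F = 9.
Blocks that differ from the original plaintext: P[3], P[4].

P[0] = 1, P[1] = C, P[2] = 7, P[3] = B, P[4] = 3, P[5] = 9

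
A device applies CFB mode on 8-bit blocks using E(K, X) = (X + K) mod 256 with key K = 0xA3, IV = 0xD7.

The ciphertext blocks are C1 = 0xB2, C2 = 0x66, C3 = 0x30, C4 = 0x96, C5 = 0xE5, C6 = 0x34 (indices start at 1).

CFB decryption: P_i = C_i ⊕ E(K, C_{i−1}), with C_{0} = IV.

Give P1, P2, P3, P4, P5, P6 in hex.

P1: E(K, 0xD7) = 0x7A; 0xB2 ⊕ 0x7A = 0xC8.
P2: E(K, 0xB2) = 0x55; 0x66 ⊕ 0x55 = 0x33.
P3: E(K, 0x66) = 0x09; 0x30 ⊕ 0x09 = 0x39.
P4: E(K, 0x30) = 0xD3; 0x96 ⊕ 0xD3 = 0x45.
P5: E(K, 0x96) = 0x39; 0xE5 ⊕ 0x39 = 0xDC.
P6: E(K, 0xE5) = 0x88; 0x34 ⊕ 0x88 = 0xBC.

P1 = 0xC8, P2 = 0x33, P3 = 0x39, P4 = 0x45, P5 = 0xDC, P6 = 0xBC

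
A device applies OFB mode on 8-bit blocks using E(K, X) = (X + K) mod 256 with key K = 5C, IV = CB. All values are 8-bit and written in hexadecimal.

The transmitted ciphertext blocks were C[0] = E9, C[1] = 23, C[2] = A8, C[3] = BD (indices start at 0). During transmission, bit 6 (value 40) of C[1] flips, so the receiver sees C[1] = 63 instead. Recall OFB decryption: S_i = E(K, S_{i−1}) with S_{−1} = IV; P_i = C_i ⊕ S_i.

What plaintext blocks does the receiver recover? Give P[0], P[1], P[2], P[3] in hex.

P[0] = CE, P[1] = E0, P[2] = 77, P[3] = 86

Only C[1] changed, to 63. In OFB, a change in C_i flips the same bit in P_i only; the keystream is unaffected. Decrypting the received ciphertext:
P[0]: S = E(K, CB) = 27; E9 ⊕ 27 = CE.
P[1]: S = E(K, 27) = 83; 63 ⊕ 83 = E0.
P[2]: S = E(K, 83) = DF; A8 ⊕ DF = 77.
P[3]: S = E(K, DF) = 3B; BD ⊕ 3B = 86.
Blocks that differ from the original plaintext: P[1].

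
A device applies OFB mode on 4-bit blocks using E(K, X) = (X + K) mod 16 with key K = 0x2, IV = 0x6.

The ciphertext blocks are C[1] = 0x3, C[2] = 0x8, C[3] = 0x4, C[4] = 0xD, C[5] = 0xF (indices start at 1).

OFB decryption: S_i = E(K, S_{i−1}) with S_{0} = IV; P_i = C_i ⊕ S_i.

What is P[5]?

P[1]: S = E(K, 0x6) = 0x8; 0x3 ⊕ 0x8 = 0xB.
P[2]: S = E(K, 0x8) = 0xA; 0x8 ⊕ 0xA = 0x2.
P[3]: S = E(K, 0xA) = 0xC; 0x4 ⊕ 0xC = 0x8.
P[4]: S = E(K, 0xC) = 0xE; 0xD ⊕ 0xE = 0x3.
P[5]: S = E(K, 0xE) = 0x0; 0xF ⊕ 0x0 = 0xF.

P[5] = 0xF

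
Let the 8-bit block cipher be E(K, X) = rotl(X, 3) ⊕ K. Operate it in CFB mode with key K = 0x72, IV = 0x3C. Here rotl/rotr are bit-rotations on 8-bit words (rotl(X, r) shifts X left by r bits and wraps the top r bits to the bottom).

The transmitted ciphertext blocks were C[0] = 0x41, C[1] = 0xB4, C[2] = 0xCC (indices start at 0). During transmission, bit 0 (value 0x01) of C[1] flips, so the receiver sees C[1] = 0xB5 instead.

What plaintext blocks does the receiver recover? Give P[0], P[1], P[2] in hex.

P[0] = 0xD2, P[1] = 0xCD, P[2] = 0x13

CFB decryption: P_i = C_i ⊕ E(K, C_{i−1}), with C_{−1} = IV.
Only C[1] changed, to 0xB5. In CFB, a change in C_i flips the same bit in P_i and garbles P_{i+1}. Decrypting the received ciphertext:
P[0]: E(K, 0x3C) = 0x93; 0x41 ⊕ 0x93 = 0xD2.
P[1]: E(K, 0x41) = 0x78; 0xB5 ⊕ 0x78 = 0xCD.
P[2]: E(K, 0xB5) = 0xDF; 0xCC ⊕ 0xDF = 0x13.
Blocks that differ from the original plaintext: P[1], P[2].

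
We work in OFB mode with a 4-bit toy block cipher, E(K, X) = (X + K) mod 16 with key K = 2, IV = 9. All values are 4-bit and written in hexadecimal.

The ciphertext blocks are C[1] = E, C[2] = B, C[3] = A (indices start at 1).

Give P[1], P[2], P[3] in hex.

P[1] = 5, P[2] = 6, P[3] = 5

OFB decryption: S_i = E(K, S_{i−1}) with S_{0} = IV; P_i = C_i ⊕ S_i.
P[1]: S = E(K, 9) = B; E ⊕ B = 5.
P[2]: S = E(K, B) = D; B ⊕ D = 6.
P[3]: S = E(K, D) = F; A ⊕ F = 5.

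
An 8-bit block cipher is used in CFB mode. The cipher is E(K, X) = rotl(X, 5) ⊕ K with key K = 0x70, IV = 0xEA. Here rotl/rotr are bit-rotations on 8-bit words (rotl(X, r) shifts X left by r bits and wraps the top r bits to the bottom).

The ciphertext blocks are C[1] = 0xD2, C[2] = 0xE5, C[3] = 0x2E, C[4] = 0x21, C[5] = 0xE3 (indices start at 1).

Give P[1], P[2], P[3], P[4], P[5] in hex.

CFB decryption: P_i = C_i ⊕ E(K, C_{i−1}), with C_{0} = IV.
P[1]: E(K, 0xEA) = 0x2D; 0xD2 ⊕ 0x2D = 0xFF.
P[2]: E(K, 0xD2) = 0x2A; 0xE5 ⊕ 0x2A = 0xCF.
P[3]: E(K, 0xE5) = 0xCC; 0x2E ⊕ 0xCC = 0xE2.
P[4]: E(K, 0x2E) = 0xB5; 0x21 ⊕ 0xB5 = 0x94.
P[5]: E(K, 0x21) = 0x54; 0xE3 ⊕ 0x54 = 0xB7.

P[1] = 0xFF, P[2] = 0xCF, P[3] = 0xE2, P[4] = 0x94, P[5] = 0xB7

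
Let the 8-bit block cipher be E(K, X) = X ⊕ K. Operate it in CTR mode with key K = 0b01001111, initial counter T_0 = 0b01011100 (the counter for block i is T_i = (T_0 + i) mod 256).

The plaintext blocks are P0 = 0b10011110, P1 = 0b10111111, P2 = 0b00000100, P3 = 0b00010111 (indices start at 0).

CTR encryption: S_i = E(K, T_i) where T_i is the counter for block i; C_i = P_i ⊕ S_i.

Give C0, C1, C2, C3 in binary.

C0 = 0b10001101, C1 = 0b10101101, C2 = 0b00010101, C3 = 0b00000111

C0: T = 0b01011100, S = E(K, T) = 0b00010011; 0b10011110 ⊕ 0b00010011 = 0b10001101.
C1: T = 0b01011101, S = E(K, T) = 0b00010010; 0b10111111 ⊕ 0b00010010 = 0b10101101.
C2: T = 0b01011110, S = E(K, T) = 0b00010001; 0b00000100 ⊕ 0b00010001 = 0b00010101.
C3: T = 0b01011111, S = E(K, T) = 0b00010000; 0b00010111 ⊕ 0b00010000 = 0b00000111.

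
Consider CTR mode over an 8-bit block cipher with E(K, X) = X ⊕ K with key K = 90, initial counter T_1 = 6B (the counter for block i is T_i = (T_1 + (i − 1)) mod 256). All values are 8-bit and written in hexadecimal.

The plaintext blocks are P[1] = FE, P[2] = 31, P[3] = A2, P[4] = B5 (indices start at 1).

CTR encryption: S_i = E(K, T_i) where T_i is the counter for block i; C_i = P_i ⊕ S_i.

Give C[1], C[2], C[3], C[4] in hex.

C[1] = 05, C[2] = CD, C[3] = 5F, C[4] = 4B

C[1]: T = 6B, S = E(K, T) = FB; FE ⊕ FB = 05.
C[2]: T = 6C, S = E(K, T) = FC; 31 ⊕ FC = CD.
C[3]: T = 6D, S = E(K, T) = FD; A2 ⊕ FD = 5F.
C[4]: T = 6E, S = E(K, T) = FE; B5 ⊕ FE = 4B.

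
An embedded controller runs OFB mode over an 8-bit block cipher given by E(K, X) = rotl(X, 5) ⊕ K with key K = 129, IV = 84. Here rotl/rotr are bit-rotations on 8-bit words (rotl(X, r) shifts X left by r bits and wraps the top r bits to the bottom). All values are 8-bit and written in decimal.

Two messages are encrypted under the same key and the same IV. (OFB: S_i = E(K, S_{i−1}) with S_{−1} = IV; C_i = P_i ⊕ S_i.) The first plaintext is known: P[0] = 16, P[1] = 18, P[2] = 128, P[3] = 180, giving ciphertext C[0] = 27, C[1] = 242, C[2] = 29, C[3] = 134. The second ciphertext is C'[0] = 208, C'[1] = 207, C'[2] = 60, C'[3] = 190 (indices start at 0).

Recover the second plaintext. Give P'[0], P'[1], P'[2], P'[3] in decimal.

P'[0] = 219, P'[1] = 47, P'[2] = 161, P'[3] = 140

In OFB with a reused IV, both messages share the same keystream S_i, so C_i ⊕ C'_i = P_i ⊕ P'_i and thus P'_i = P_i ⊕ C_i ⊕ C'_i.
P'[0]: 16 ⊕ 27 ⊕ 208 = 219.
P'[1]: 18 ⊕ 242 ⊕ 207 = 47.
P'[2]: 128 ⊕ 29 ⊕ 60 = 161.
P'[3]: 180 ⊕ 134 ⊕ 190 = 140.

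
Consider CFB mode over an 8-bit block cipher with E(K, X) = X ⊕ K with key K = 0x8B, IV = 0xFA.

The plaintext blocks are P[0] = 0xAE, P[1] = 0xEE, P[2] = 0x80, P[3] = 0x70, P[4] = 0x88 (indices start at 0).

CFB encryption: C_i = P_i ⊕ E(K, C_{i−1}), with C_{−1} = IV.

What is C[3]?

C[3] = 0x4A

C[0]: E(K, 0xFA) = 0x71; 0xAE ⊕ 0x71 = 0xDF.
C[1]: E(K, 0xDF) = 0x54; 0xEE ⊕ 0x54 = 0xBA.
C[2]: E(K, 0xBA) = 0x31; 0x80 ⊕ 0x31 = 0xB1.
C[3]: E(K, 0xB1) = 0x3A; 0x70 ⊕ 0x3A = 0x4A.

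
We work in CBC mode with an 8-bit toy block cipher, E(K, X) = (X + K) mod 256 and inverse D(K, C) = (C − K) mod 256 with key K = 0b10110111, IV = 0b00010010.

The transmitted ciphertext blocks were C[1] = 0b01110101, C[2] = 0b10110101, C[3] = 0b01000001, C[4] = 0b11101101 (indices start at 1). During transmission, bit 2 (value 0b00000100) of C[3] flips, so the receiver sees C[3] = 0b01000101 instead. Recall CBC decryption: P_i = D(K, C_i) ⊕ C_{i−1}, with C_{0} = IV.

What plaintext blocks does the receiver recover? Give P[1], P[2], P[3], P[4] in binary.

Only C[3] changed, to 0b01000101. In CBC, a change in C_i garbles P_i and flips the same bit in P_{i+1}. Decrypting the received ciphertext:
P[1]: D(K, 0b01110101) = 0b10111110; 0b10111110 ⊕ 0b00010010 = 0b10101100.
P[2]: D(K, 0b10110101) = 0b11111110; 0b11111110 ⊕ 0b01110101 = 0b10001011.
P[3]: D(K, 0b01000101) = 0b10001110; 0b10001110 ⊕ 0b10110101 = 0b00111011.
P[4]: D(K, 0b11101101) = 0b00110110; 0b00110110 ⊕ 0b01000101 = 0b01110011.
Blocks that differ from the original plaintext: P[3], P[4].

P[1] = 0b10101100, P[2] = 0b10001011, P[3] = 0b00111011, P[4] = 0b01110011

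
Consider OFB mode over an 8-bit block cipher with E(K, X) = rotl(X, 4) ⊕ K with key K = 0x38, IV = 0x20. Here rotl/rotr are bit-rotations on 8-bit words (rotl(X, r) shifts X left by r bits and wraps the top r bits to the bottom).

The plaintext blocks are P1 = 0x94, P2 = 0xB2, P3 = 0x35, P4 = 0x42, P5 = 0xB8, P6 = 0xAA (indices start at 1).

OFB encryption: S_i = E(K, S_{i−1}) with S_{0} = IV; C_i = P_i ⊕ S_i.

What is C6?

C1: S = E(K, 0x20) = 0x3A; 0x94 ⊕ 0x3A = 0xAE.
C2: S = E(K, 0x3A) = 0x9B; 0xB2 ⊕ 0x9B = 0x29.
C3: S = E(K, 0x9B) = 0x81; 0x35 ⊕ 0x81 = 0xB4.
C4: S = E(K, 0x81) = 0x20; 0x42 ⊕ 0x20 = 0x62.
C5: S = E(K, 0x20) = 0x3A; 0xB8 ⊕ 0x3A = 0x82.
C6: S = E(K, 0x3A) = 0x9B; 0xAA ⊕ 0x9B = 0x31.

C6 = 0x31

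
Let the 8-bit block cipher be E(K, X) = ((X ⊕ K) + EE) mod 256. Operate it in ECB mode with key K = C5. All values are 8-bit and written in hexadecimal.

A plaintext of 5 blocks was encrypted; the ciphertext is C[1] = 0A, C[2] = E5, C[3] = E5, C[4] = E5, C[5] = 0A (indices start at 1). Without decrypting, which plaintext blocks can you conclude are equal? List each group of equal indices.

ECB encrypts each block independently with the same key, so equal ciphertext blocks imply equal plaintext blocks.
C[1] = C[5] = 0A, so P[1] = P[5].
C[2] = C[3] = C[4] = E5, so P[2] = P[3] = P[4].

P[1] = P[5]; P[2] = P[3] = P[4]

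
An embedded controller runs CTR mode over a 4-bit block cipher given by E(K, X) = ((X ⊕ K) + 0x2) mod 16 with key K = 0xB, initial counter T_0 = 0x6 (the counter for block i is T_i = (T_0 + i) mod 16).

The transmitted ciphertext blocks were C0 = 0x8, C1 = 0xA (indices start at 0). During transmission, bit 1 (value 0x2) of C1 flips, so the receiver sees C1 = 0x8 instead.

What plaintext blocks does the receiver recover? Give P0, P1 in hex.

CTR decryption: S_i = E(K, T_i) where T_i is the counter for block i; P_i = C_i ⊕ S_i.
Only C1 changed, to 0x8. In CTR, a change in C_i flips the same bit in P_i only; the keystream is unaffected. Decrypting the received ciphertext:
P0: T = 0x6, S = E(K, T) = 0xF; 0x8 ⊕ 0xF = 0x7.
P1: T = 0x7, S = E(K, T) = 0xE; 0x8 ⊕ 0xE = 0x6.
Blocks that differ from the original plaintext: P1.

P0 = 0x7, P1 = 0x6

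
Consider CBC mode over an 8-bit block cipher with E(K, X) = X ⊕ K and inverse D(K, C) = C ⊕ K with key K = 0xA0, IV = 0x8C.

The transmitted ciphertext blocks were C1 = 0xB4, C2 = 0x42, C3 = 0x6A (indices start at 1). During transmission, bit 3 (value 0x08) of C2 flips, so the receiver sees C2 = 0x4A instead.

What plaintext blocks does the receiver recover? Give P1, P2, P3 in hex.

CBC decryption: P_i = D(K, C_i) ⊕ C_{i−1}, with C_{0} = IV.
Only C2 changed, to 0x4A. In CBC, a change in C_i garbles P_i and flips the same bit in P_{i+1}. Decrypting the received ciphertext:
P1: D(K, 0xB4) = 0x14; 0x14 ⊕ 0x8C = 0x98.
P2: D(K, 0x4A) = 0xEA; 0xEA ⊕ 0xB4 = 0x5E.
P3: D(K, 0x6A) = 0xCA; 0xCA ⊕ 0x4A = 0x80.
Blocks that differ from the original plaintext: P2, P3.

P1 = 0x98, P2 = 0x5E, P3 = 0x80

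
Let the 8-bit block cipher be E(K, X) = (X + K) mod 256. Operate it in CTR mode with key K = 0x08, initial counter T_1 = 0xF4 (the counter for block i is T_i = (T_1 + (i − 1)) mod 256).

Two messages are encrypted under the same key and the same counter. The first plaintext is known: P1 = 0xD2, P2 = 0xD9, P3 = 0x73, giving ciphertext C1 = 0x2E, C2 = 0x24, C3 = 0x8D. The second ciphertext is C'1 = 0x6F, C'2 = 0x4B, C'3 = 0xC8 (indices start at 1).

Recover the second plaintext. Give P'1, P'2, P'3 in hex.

P'1 = 0x93, P'2 = 0xB6, P'3 = 0x36

In CTR with a reused counter, both messages share the same keystream S_i, so C_i ⊕ C'_i = P_i ⊕ P'_i and thus P'_i = P_i ⊕ C_i ⊕ C'_i.
P'1: 0xD2 ⊕ 0x2E ⊕ 0x6F = 0x93.
P'2: 0xD9 ⊕ 0x24 ⊕ 0x4B = 0xB6.
P'3: 0x73 ⊕ 0x8D ⊕ 0xC8 = 0x36.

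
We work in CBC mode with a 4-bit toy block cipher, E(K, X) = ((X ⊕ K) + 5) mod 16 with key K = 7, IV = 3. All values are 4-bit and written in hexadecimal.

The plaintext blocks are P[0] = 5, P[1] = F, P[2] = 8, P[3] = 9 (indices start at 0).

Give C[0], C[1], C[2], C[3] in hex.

CBC encryption: C_i = E(K, P_i ⊕ C_{i−1}), with C_{−1} = IV.
C[0]: P[0] ⊕ 3 = 6; E(K, 6) = 6.
C[1]: P[1] ⊕ 6 = 9; E(K, 9) = 3.
C[2]: P[2] ⊕ 3 = B; E(K, B) = 1.
C[3]: P[3] ⊕ 1 = 8; E(K, 8) = 4.

C[0] = 6, C[1] = 3, C[2] = 1, C[3] = 4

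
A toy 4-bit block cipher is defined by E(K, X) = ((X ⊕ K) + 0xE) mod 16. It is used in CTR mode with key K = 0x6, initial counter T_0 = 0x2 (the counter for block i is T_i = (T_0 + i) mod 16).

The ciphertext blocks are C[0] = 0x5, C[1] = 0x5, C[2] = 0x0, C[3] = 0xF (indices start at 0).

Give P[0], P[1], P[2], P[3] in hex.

CTR decryption: S_i = E(K, T_i) where T_i is the counter for block i; P_i = C_i ⊕ S_i.
P[0]: T = 0x2, S = E(K, T) = 0x2; 0x5 ⊕ 0x2 = 0x7.
P[1]: T = 0x3, S = E(K, T) = 0x3; 0x5 ⊕ 0x3 = 0x6.
P[2]: T = 0x4, S = E(K, T) = 0x0; 0x0 ⊕ 0x0 = 0x0.
P[3]: T = 0x5, S = E(K, T) = 0x1; 0xF ⊕ 0x1 = 0xE.

P[0] = 0x7, P[1] = 0x6, P[2] = 0x0, P[3] = 0xE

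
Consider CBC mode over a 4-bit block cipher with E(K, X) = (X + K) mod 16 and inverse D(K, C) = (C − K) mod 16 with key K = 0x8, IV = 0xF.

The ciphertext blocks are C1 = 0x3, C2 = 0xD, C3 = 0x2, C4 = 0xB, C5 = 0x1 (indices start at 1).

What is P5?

CBC decryption: P_i = D(K, C_i) ⊕ C_{i−1}, with C_{0} = IV.
P5: D(K, 0x1) = 0x9; 0x9 ⊕ 0xB = 0x2.

P5 = 0x2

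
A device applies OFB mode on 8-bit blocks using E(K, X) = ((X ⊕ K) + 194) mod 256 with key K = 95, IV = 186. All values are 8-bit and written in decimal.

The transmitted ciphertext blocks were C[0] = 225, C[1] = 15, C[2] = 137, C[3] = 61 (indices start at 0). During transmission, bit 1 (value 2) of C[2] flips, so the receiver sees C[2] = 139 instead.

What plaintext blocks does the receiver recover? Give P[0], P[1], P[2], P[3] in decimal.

OFB decryption: S_i = E(K, S_{i−1}) with S_{−1} = IV; P_i = C_i ⊕ S_i.
Only C[2] changed, to 139. In OFB, a change in C_i flips the same bit in P_i only; the keystream is unaffected. Decrypting the received ciphertext:
P[0]: S = E(K, 186) = 167; 225 ⊕ 167 = 70.
P[1]: S = E(K, 167) = 186; 15 ⊕ 186 = 181.
P[2]: S = E(K, 186) = 167; 139 ⊕ 167 = 44.
P[3]: S = E(K, 167) = 186; 61 ⊕ 186 = 135.
Blocks that differ from the original plaintext: P[2].

P[0] = 70, P[1] = 181, P[2] = 44, P[3] = 135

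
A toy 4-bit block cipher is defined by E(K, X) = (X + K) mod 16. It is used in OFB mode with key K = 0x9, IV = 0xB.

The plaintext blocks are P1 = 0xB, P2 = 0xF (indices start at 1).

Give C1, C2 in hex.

OFB encryption: S_i = E(K, S_{i−1}) with S_{0} = IV; C_i = P_i ⊕ S_i.
C1: S = E(K, 0xB) = 0x4; 0xB ⊕ 0x4 = 0xF.
C2: S = E(K, 0x4) = 0xD; 0xF ⊕ 0xD = 0x2.

C1 = 0xF, C2 = 0x2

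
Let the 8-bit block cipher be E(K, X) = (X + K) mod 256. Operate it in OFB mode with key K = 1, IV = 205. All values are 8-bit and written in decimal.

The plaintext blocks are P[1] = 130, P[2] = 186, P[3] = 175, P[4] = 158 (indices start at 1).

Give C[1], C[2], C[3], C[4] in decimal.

C[1] = 76, C[2] = 117, C[3] = 127, C[4] = 79

OFB encryption: S_i = E(K, S_{i−1}) with S_{0} = IV; C_i = P_i ⊕ S_i.
C[1]: S = E(K, 205) = 206; 130 ⊕ 206 = 76.
C[2]: S = E(K, 206) = 207; 186 ⊕ 207 = 117.
C[3]: S = E(K, 207) = 208; 175 ⊕ 208 = 127.
C[4]: S = E(K, 208) = 209; 158 ⊕ 209 = 79.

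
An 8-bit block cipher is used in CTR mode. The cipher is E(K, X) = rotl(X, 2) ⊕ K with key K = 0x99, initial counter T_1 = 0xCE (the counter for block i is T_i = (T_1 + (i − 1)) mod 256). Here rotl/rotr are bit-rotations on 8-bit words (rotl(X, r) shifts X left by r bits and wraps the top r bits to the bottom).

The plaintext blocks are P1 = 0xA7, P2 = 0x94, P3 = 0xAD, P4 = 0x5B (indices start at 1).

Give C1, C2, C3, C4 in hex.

C1 = 0x05, C2 = 0x32, C3 = 0x77, C4 = 0x85

CTR encryption: S_i = E(K, T_i) where T_i is the counter for block i; C_i = P_i ⊕ S_i.
C1: T = 0xCE, S = E(K, T) = 0xA2; 0xA7 ⊕ 0xA2 = 0x05.
C2: T = 0xCF, S = E(K, T) = 0xA6; 0x94 ⊕ 0xA6 = 0x32.
C3: T = 0xD0, S = E(K, T) = 0xDA; 0xAD ⊕ 0xDA = 0x77.
C4: T = 0xD1, S = E(K, T) = 0xDE; 0x5B ⊕ 0xDE = 0x85.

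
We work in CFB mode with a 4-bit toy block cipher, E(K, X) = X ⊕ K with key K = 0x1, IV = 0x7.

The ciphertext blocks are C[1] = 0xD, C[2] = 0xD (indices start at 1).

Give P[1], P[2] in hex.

CFB decryption: P_i = C_i ⊕ E(K, C_{i−1}), with C_{0} = IV.
P[1]: E(K, 0x7) = 0x6; 0xD ⊕ 0x6 = 0xB.
P[2]: E(K, 0xD) = 0xC; 0xD ⊕ 0xC = 0x1.

P[1] = 0xB, P[2] = 0x1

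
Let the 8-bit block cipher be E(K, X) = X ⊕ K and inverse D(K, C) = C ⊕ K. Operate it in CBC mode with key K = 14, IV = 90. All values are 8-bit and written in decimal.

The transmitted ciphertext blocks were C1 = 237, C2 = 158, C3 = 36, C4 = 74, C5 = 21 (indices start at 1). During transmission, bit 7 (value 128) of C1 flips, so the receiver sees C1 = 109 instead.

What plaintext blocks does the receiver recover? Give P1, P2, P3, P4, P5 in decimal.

P1 = 57, P2 = 253, P3 = 180, P4 = 96, P5 = 81

CBC decryption: P_i = D(K, C_i) ⊕ C_{i−1}, with C_{0} = IV.
Only C1 changed, to 109. In CBC, a change in C_i garbles P_i and flips the same bit in P_{i+1}. Decrypting the received ciphertext:
P1: D(K, 109) = 99; 99 ⊕ 90 = 57.
P2: D(K, 158) = 144; 144 ⊕ 109 = 253.
P3: D(K, 36) = 42; 42 ⊕ 158 = 180.
P4: D(K, 74) = 68; 68 ⊕ 36 = 96.
P5: D(K, 21) = 27; 27 ⊕ 74 = 81.
Blocks that differ from the original plaintext: P1, P2.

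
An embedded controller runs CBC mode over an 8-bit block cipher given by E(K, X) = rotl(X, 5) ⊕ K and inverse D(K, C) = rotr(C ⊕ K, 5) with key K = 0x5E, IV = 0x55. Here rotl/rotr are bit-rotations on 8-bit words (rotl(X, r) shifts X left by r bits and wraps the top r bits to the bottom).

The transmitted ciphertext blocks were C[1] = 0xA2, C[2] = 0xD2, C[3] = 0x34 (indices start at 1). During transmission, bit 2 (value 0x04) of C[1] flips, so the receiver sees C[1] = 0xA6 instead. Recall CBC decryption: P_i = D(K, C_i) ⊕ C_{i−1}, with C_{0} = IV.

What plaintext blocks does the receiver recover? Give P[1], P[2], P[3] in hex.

Only C[1] changed, to 0xA6. In CBC, a change in C_i garbles P_i and flips the same bit in P_{i+1}. Decrypting the received ciphertext:
P[1]: D(K, 0xA6) = 0xC7; 0xC7 ⊕ 0x55 = 0x92.
P[2]: D(K, 0xD2) = 0x64; 0x64 ⊕ 0xA6 = 0xC2.
P[3]: D(K, 0x34) = 0x53; 0x53 ⊕ 0xD2 = 0x81.
Blocks that differ from the original plaintext: P[1], P[2].

P[1] = 0x92, P[2] = 0xC2, P[3] = 0x81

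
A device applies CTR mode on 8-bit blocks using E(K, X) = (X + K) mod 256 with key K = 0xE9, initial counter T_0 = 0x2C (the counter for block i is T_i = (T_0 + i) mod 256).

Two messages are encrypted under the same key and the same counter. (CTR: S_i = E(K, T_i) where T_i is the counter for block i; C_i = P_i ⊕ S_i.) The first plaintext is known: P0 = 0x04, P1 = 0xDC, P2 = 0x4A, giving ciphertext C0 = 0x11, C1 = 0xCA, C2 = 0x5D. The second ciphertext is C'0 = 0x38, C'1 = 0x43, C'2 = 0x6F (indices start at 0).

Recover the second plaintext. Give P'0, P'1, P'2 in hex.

P'0 = 0x2D, P'1 = 0x55, P'2 = 0x78

In CTR with a reused counter, both messages share the same keystream S_i, so C_i ⊕ C'_i = P_i ⊕ P'_i and thus P'_i = P_i ⊕ C_i ⊕ C'_i.
P'0: 0x04 ⊕ 0x11 ⊕ 0x38 = 0x2D.
P'1: 0xDC ⊕ 0xCA ⊕ 0x43 = 0x55.
P'2: 0x4A ⊕ 0x5D ⊕ 0x6F = 0x78.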